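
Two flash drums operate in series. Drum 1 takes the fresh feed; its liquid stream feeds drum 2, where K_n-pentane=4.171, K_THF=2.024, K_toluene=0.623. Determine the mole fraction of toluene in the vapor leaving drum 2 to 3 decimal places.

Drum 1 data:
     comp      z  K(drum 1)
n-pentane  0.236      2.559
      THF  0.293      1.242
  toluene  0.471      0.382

Drum 1:
Let ψ₁ = V/F and solve Σ zᵢ(Kᵢ−1)/(1+ψ₁(Kᵢ−1)) = 0.
g(0) = ΣzᵢKᵢ − 1 = 0.148 and g(1) = 1 − Σzᵢ/Kᵢ = -0.561, so a root lies in (0, 1).
Newton iteration, ψ₁⁰ = 0.41:
  ψ₁ = 0.410: g = -0.1009, g' = -0.550 → ψ₁ = 0.227
  ψ₁ = 0.227: g = 0.0006, g' = -0.572 → ψ₁ = 0.228
Converged at ψ₁ = 0.228.
Drum-1 compositions:
  n-pentane: x = 0.174, y = 0.446
  THF: x = 0.278, y = 0.345
  toluene: x = 0.548, y = 0.209
Drum-2 feed = drum-1 liquid: z₂ = (0.1742, 0.2777, 0.5481).
Drum 2:
Rachford–Rice: g(ψ₂) = Σ zᵢ(Kᵢ−1)/(1+ψ₂(Kᵢ−1)) = 0.
Check two-phase: ΣzᵢKᵢ = 1.630 > 1 and Σzᵢ/Kᵢ = 1.059 > 1, so g(0) = 0.630 > 0 and g(1) = -0.059 < 0.
Newton iteration, ψ₂⁰ = 0.51:
  ψ₂ = 0.510: g = 0.1420, g' = -0.501 → ψ₂ = 0.794
  ψ₂ = 0.794: g = 0.0191, g' = -0.389 → ψ₂ = 0.843
Converged at ψ₂ = 0.843.
  n-pentane: x = 0.047, y = 0.198
  THF: x = 0.149, y = 0.302
  toluene: x = 0.804, y = 0.501

y_toluene (drum 2) = 0.501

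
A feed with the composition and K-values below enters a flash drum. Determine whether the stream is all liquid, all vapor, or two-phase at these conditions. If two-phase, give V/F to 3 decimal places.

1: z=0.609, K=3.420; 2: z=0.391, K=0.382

two-phase, V/F = 0.824

ΣzᵢKᵢ = 2.232; Σzᵢ/Kᵢ = 1.202.
Both exceed 1, so a two-phase solution exists.
Binary case is linear: z₁(K₁−1)(1+ψ(K₂−1)) + z₂(K₂−1)(1+ψ(K₁−1)) = 0
⇒ ψ = [z₁(K₁−1)+z₂(K₂−1)] / [−(K₁−1)(K₂−1)] = 1.2321/1.4956 = 0.824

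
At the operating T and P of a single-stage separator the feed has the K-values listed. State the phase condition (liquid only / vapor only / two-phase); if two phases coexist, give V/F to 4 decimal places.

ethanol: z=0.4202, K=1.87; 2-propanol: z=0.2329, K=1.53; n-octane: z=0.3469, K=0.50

ΣzᵢKᵢ = 1.3156; Σzᵢ/Kᵢ = 1.0707.
Both exceed 1, so a two-phase solution exists.
Newton–Raphson from ψ = 0.5:
  ψ = 0.5000: g = 0.12107, g' = -0.3495 → ψ = 0.8464
  ψ = 0.8464: g = -0.00496, g' = -0.3973 → ψ = 0.8339
Converged at ψ = 0.8339.

two-phase, V/F = 0.8339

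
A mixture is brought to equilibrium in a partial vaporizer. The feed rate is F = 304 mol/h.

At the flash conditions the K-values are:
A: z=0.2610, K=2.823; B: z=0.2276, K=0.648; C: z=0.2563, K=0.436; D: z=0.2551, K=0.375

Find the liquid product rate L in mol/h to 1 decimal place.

L = 275.0 mol/h

Material balance + equilibrium reduce to Σ zᵢ(Kᵢ−1)/(1+ψ(Kᵢ−1)) = 0.
Check two-phase: ΣzᵢKᵢ = 1.0917 > 1 and Σzᵢ/Kᵢ = 1.7118 > 1, so g(0) = 0.0917 > 0 and g(1) = -0.7118 < 0.
Iterate (Newton) starting at ψ = 0.5:
  ψ = 0.5000: g = -0.28155, g' = -0.6479 → ψ = 0.0654
  ψ = 0.0654: g = 0.02675, g' = -0.9181 → ψ = 0.0946
  ψ = 0.0946: g = 0.00080, g' = -0.8647 → ψ = 0.0955
Converged at ψ = 0.0955.
Then V = ψ·F = 0.0955·304 = 29.0 mol/h and L = F − V = 275.0 mol/h.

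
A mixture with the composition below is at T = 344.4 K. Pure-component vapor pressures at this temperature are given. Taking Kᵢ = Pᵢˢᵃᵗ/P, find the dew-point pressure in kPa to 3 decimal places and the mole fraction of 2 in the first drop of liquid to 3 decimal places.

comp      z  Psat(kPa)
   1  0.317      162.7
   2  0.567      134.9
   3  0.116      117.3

Pdew = 140.048 kPa, x_2 = 0.589

At the dew point ψ → 1, so Σzᵢ/Kᵢ = 1 with Kᵢ = Pᵢˢᵃᵗ/P ⇒ 1/P = Σzᵢ/Pᵢˢᵃᵗ.
1/P = 0.317/162.7 + 0.567/134.9 + 0.116/117.3 = 0.007140 ⇒ P = 140.048 kPa
xᵢ = zᵢP/Pᵢˢᵃᵗ ⇒ x_2 = 0.567·140.048/134.9 = 0.589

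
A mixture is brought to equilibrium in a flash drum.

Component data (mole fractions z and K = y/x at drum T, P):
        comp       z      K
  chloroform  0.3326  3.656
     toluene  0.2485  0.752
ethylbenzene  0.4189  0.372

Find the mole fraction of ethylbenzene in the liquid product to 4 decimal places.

Iterate (Newton) starting at V/F = 0.5:
  V/F = 0.5000: g = -0.07437, g' = -0.8039 → V/F = 0.4075
  V/F = 0.4075: g = 0.00214, g' = -0.8584 → V/F = 0.4100
Converged at V/F = 0.4100.
Compositions from xᵢ = zᵢ/(1+V/F(Kᵢ−1)), yᵢ = Kᵢxᵢ:
  chloroform: x = 0.1592, y = 0.5821
  toluene: x = 0.2766, y = 0.2080
  ethylbenzene: x = 0.5642, y = 0.2099

x_ethylbenzene = 0.5642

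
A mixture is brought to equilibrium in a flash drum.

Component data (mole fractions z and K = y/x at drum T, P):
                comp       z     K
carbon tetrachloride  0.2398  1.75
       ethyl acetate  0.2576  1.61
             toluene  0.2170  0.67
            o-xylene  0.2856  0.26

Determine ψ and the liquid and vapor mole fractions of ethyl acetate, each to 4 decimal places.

Newton iteration, ψ⁰ = 0.5:
  ψ = 0.5000: g = -0.17002, g' = -0.5556 → ψ = 0.1940
  ψ = 0.1940: g = -0.02575, g' = -0.4196 → ψ = 0.1326
  ψ = 0.1326: g = -0.00027, g' = -0.4118 → ψ = 0.1320
Converged at ψ = 0.1320.
Compositions from xᵢ = zᵢ/(1+ψ(Kᵢ−1)), yᵢ = Kᵢxᵢ:
  carbon tetrachloride: x = 0.2182, y = 0.3819
  ethyl acetate: x = 0.2384, y = 0.3838
  toluene: x = 0.2269, y = 0.1520
  o-xylene: x = 0.3165, y = 0.0823

ψ = 0.1320, x_ethyl acetate = 0.2384, y_ethyl acetate = 0.3838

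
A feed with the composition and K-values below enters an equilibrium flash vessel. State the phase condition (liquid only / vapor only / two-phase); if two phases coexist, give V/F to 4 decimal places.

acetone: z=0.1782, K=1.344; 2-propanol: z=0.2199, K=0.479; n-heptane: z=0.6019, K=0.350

liquid only

ΣzᵢKᵢ = 0.5555; Σzᵢ/Kᵢ = 2.3114.
Since ΣzᵢKᵢ < 1 the mixture is below its bubble point — single liquid phase.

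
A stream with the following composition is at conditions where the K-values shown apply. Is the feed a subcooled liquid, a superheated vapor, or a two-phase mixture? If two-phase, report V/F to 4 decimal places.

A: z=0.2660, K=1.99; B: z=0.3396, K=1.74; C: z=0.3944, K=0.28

two-phase, V/F = 0.3746

ΣzᵢKᵢ = 1.2307; Σzᵢ/Kᵢ = 1.7374.
Both exceed 1, so a two-phase solution exists.
Rachford–Rice: g(ψ) = Σ zᵢ(Kᵢ−1)/(1+ψ(Kᵢ−1)) = 0.
Newton iteration, ψ⁰ = 0.39:
  ψ = 0.3900: g = -0.00983, g' = -0.6430 → ψ = 0.3747
  ψ = 0.3747: g = -0.00005, g' = -0.6361 → ψ = 0.3746
Converged at ψ = 0.3746.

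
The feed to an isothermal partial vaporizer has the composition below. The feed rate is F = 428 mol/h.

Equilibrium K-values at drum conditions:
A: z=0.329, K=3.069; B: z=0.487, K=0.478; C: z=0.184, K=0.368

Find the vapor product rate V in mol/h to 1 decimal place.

V = 115.9 mol/h

Material balance + equilibrium reduce to Σ zᵢ(Kᵢ−1)/(1+ψ(Kᵢ−1)) = 0.
g(0) = ΣzᵢKᵢ − 1 = 0.310 and g(1) = 1 − Σzᵢ/Kᵢ = -0.626, so a root lies in (0, 1).
Newton–Raphson from ψ = 0.33:
  ψ = 0.330: g = -0.0495, g' = -0.808 → ψ = 0.269
  ψ = 0.269: g = 0.0017, g' = -0.868 → ψ = 0.271
Converged at ψ = 0.271.
Then V = ψ·F = 0.2707·428 = 115.9 mol/h and L = F − V = 312.1 mol/h.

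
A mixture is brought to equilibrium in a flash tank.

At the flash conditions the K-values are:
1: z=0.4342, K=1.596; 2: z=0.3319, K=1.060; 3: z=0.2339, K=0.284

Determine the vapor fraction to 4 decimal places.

Let ψ = V/F and solve Σ zᵢ(Kᵢ−1)/(1+ψ(Kᵢ−1)) = 0.
Check two-phase: ΣzᵢKᵢ = 1.1112 > 1 and Σzᵢ/Kᵢ = 1.4088 > 1, so g(0) = 0.1112 > 0 and g(1) = -0.4088 < 0.
Iterate (Newton) starting at ψ = 0.5:
  ψ = 0.5000: g = -0.04216, g' = -0.3836 → ψ = 0.3901
  ψ = 0.3901: g = -0.00296, g' = -0.3335 → ψ = 0.3812
Converged at ψ = 0.3812.

ψ = 0.3812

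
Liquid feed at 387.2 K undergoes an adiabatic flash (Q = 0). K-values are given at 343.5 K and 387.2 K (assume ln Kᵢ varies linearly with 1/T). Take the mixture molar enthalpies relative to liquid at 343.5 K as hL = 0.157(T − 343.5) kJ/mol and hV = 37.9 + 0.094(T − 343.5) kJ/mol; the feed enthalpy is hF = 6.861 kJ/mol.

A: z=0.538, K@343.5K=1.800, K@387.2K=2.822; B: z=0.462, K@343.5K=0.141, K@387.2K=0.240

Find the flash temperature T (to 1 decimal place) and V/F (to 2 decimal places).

Adiabatic flash: solve Rachford–Rice at each trial T, then check hF = ψ·hV(T) + (1−ψ)·hL(T).
  T = 343.5 K: K = (1.800, 0.141), RR gives ψ = 0.049, H_out = 1.850 kJ/mol
  T = 387.2 K: K = (2.822, 0.240), RR gives ψ = 0.454, H_out = 22.829 kJ/mol
  T = 365.4 K: K = (2.285, 0.187), RR gives ψ = 0.302, H_out = 14.481 kJ/mol
  T = 354.4 K: K = (2.035, 0.163), RR gives ψ = 0.196, H_out = 9.014 kJ/mol
  T = 348.9 K: K = (1.914, 0.152), RR gives ψ = 0.129, H_out = 5.692 kJ/mol
  T = 351.6 K: K = (1.973, 0.157), RR gives ψ = 0.164, H_out = 7.386 kJ/mol
  T = 350.2 K: K = (1.943, 0.154), RR gives ψ = 0.146, H_out = 6.524 kJ/mol
Linear interpolation between T = 350.2 (H_out = 6.524) and T = 351.6 (H_out = 7.386) on hF = 6.861 gives T ≈ 350.7 K, at which ψ = 0.15.

T = 350.7 K, V/F = 0.15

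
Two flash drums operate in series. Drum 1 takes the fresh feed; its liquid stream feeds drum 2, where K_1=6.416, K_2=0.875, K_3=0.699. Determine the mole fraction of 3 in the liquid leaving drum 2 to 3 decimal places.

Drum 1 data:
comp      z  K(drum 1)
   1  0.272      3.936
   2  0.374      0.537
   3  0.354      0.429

x_3 (drum 2) = 0.501

Drum 1:
Newton–Raphson from ψ₁ = 0.5:
  ψ₁ = 0.500: g = -0.1846, g' = -0.747 → ψ₁ = 0.253
  ψ₁ = 0.253: g = 0.0261, g' = -1.033 → ψ₁ = 0.278
  ψ₁ = 0.278: g = 0.0007, g' = -0.980 → ψ₁ = 0.279
Converged at ψ₁ = 0.279.
Drum-1 compositions:
  1: x = 0.150, y = 0.589
  2: x = 0.429, y = 0.231
  3: x = 0.421, y = 0.181
Drum-2 feed = drum-1 liquid: z₂ = (0.1496, 0.4294, 0.4210).
Drum 2:
Rachford–Rice: g(ψ₂) = Σ zᵢ(Kᵢ−1)/(1+ψ₂(Kᵢ−1)) = 0.
g(0) = ΣzᵢKᵢ − 1 = 0.630 and g(1) = 1 − Σzᵢ/Kᵢ = -0.116, so a root lies in (0, 1).
Iterate (Newton) starting at ψ₂ = 0.5:
  ψ₂ = 0.500: g = 0.0121, g' = -0.380 → ψ₂ = 0.532
  ψ₂ = 0.532: g = 0.0004, g' = -0.353 → ψ₂ = 0.533
Converged at ψ₂ = 0.533.
  1: x = 0.038, y = 0.247
  2: x = 0.460, y = 0.403
  3: x = 0.501, y = 0.351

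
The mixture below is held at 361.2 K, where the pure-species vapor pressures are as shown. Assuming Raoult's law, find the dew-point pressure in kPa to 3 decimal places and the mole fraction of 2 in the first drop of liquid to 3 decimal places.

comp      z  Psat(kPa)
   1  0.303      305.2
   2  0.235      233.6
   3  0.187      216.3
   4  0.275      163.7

At the dew point ψ → 1, so Σzᵢ/Kᵢ = 1 with Kᵢ = Pᵢˢᵃᵗ/P ⇒ 1/P = Σzᵢ/Pᵢˢᵃᵗ.
1/P = 0.303/305.2 + 0.235/233.6 + 0.187/216.3 + 0.275/163.7 = 0.004543 ⇒ P = 220.108 kPa
xᵢ = zᵢP/Pᵢˢᵃᵗ ⇒ x_2 = 0.235·220.108/233.6 = 0.221

Pdew = 220.108 kPa, x_2 = 0.221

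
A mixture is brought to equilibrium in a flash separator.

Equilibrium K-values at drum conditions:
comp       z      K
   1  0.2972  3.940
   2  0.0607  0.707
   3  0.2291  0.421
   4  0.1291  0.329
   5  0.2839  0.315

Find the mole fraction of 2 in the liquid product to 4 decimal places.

x_2 = 0.0653

Newton iteration, ψ⁰ = 0.5:
  ψ = 0.5000: g = -0.27992, g' = -1.0201 → ψ = 0.2256
  ψ = 0.2256: g = 0.02160, g' = -1.3032 → ψ = 0.2422
  ψ = 0.2422: g = 0.00036, g' = -1.2607 → ψ = 0.2425
Converged at ψ = 0.2425.
Compositions from xᵢ = zᵢ/(1+ψ(Kᵢ−1)), yᵢ = Kᵢxᵢ:
  1: x = 0.1735, y = 0.6836
  2: x = 0.0653, y = 0.0462
  3: x = 0.2665, y = 0.1122
  4: x = 0.1542, y = 0.0507
  5: x = 0.3404, y = 0.1072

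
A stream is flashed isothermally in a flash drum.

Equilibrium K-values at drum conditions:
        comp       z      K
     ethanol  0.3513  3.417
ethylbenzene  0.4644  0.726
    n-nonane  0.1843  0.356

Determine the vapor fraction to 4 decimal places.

ψ = 0.6014

Material balance + equilibrium reduce to Σ zᵢ(Kᵢ−1)/(1+ψ(Kᵢ−1)) = 0.
Check two-phase: ΣzᵢKᵢ = 1.6032 > 1 and Σzᵢ/Kᵢ = 1.2602 > 1, so g(0) = 0.6032 > 0 and g(1) = -0.2602 < 0.
Newton iteration, ψ⁰ = 0.5:
  ψ = 0.5000: g = 0.06196, g' = -0.6339 → ψ = 0.5978
  ψ = 0.5978: g = 0.00216, g' = -0.5953 → ψ = 0.6014
Converged at ψ = 0.6014.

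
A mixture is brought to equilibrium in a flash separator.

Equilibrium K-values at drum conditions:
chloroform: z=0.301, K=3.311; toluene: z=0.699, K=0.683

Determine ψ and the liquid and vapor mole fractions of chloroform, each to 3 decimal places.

ψ = 0.647, x_chloroform = 0.121, y_chloroform = 0.399

Binary case is linear: z₁(K₁−1)(1+ψ(K₂−1)) + z₂(K₂−1)(1+ψ(K₁−1)) = 0
⇒ ψ = [z₁(K₁−1)+z₂(K₂−1)] / [−(K₁−1)(K₂−1)] = 0.4740/0.7326 = 0.647
Compositions from xᵢ = zᵢ/(1+ψ(Kᵢ−1)), yᵢ = Kᵢxᵢ:
  chloroform: x = 0.121, y = 0.399
  toluene: x = 0.879, y = 0.601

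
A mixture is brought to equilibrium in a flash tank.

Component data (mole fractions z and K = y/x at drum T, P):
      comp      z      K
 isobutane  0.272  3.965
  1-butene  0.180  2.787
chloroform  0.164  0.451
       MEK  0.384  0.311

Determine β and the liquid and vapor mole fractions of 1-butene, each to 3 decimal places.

β = 0.469, x_1-butene = 0.098, y_1-butene = 0.273

Newton–Raphson from β = 0.68:
  β = 0.680: g = -0.2289, g' = -1.151 → β = 0.481
  β = 0.481: g = -0.0129, g' = -1.071 → β = 0.469
Converged at β = 0.469.
Compositions from xᵢ = zᵢ/(1+β(Kᵢ−1)), yᵢ = Kᵢxᵢ:
  isobutane: x = 0.114, y = 0.451
  1-butene: x = 0.098, y = 0.273
  chloroform: x = 0.221, y = 0.100
  MEK: x = 0.567, y = 0.176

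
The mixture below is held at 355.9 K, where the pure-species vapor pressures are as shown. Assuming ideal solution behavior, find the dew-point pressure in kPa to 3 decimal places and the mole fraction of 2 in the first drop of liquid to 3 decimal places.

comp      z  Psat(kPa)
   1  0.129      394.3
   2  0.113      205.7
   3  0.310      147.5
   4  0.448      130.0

At the dew point ψ → 1, so Σzᵢ/Kᵢ = 1 with Kᵢ = Pᵢˢᵃᵗ/P ⇒ 1/P = Σzᵢ/Pᵢˢᵃᵗ.
1/P = 0.129/394.3 + 0.113/205.7 + 0.310/147.5 + 0.448/130.0 = 0.006424 ⇒ P = 155.658 kPa
xᵢ = zᵢP/Pᵢˢᵃᵗ ⇒ x_2 = 0.113·155.658/205.7 = 0.086

Pdew = 155.658 kPa, x_2 = 0.086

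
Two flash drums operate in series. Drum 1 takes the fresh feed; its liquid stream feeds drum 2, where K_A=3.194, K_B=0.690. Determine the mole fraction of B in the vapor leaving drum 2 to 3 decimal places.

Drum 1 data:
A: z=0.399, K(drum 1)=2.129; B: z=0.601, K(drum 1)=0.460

y_B (drum 2) = 0.605

Drum 1:
Rachford–Rice: g(ψ₁) = Σ zᵢ(Kᵢ−1)/(1+ψ₁(Kᵢ−1)) = 0.
Feasibility: ΣzᵢKᵢ = 1.126, Σzᵢ/Kᵢ = 1.494 — both > 1, two phases present.
Binary case is linear: z₁(K₁−1)(1+ψ₁(K₂−1)) + z₂(K₂−1)(1+ψ₁(K₁−1)) = 0
⇒ ψ₁ = [z₁(K₁−1)+z₂(K₂−1)] / [−(K₁−1)(K₂−1)] = 0.1259/0.6097 = 0.207
Drum-1 compositions:
  A: x = 0.324, y = 0.689
  B: x = 0.676, y = 0.311
Drum-2 feed = drum-1 liquid: z₂ = (0.3235, 0.6765).
Drum 2:
Material balance + equilibrium reduce to Σ zᵢ(Kᵢ−1)/(1+ψ₂(Kᵢ−1)) = 0.
g(0) = ΣzᵢKᵢ − 1 = 0.500 and g(1) = 1 − Σzᵢ/Kᵢ = -0.082, so a root lies in (0, 1).
Binary case is linear: z₁(K₁−1)(1+ψ₂(K₂−1)) + z₂(K₂−1)(1+ψ₂(K₁−1)) = 0
⇒ ψ₂ = [z₁(K₁−1)+z₂(K₂−1)] / [−(K₁−1)(K₂−1)] = 0.5002/0.6801 = 0.735
  A: x = 0.124, y = 0.395
  B: x = 0.876, y = 0.605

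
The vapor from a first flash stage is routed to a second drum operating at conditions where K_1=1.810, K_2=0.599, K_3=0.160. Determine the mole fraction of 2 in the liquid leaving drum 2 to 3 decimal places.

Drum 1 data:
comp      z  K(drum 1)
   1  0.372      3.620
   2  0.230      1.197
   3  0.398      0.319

Drum 1:
Let ψ₁ = V/F and solve Σ zᵢ(Kᵢ−1)/(1+ψ₁(Kᵢ−1)) = 0.
g(0) = ΣzᵢKᵢ − 1 = 0.749 and g(1) = 1 − Σzᵢ/Kᵢ = -0.543, so a root lies in (0, 1).
Newton–Raphson from ψ₁ = 0.62:
  ψ₁ = 0.620: g = -0.0573, g' = -0.931 → ψ₁ = 0.558
  ψ₁ = 0.558: g = -0.0008, g' = -0.909 → ψ₁ = 0.557
Converged at ψ₁ = 0.557.
Drum-1 compositions:
  1: x = 0.151, y = 0.547
  2: x = 0.207, y = 0.248
  3: x = 0.642, y = 0.205
Drum-2 feed = drum-1 vapor: z₂ = (0.5473, 0.2481, 0.2047).
Drum 2:
Let ψ₂ = V/F and solve Σ zᵢ(Kᵢ−1)/(1+ψ₂(Kᵢ−1)) = 0.
Feasibility: ΣzᵢKᵢ = 1.172, Σzᵢ/Kᵢ = 1.996 — both > 1, two phases present.
Newton–Raphson from ψ₂ = 0.5:
  ψ₂ = 0.500: g = -0.1053, g' = -0.674 → ψ₂ = 0.344
  ψ₂ = 0.344: g = -0.0103, g' = -0.559 → ψ₂ = 0.325
Converged at ψ₂ = 0.325.
  1: x = 0.433, y = 0.784
  2: x = 0.285, y = 0.171
  3: x = 0.282, y = 0.045

x_2 (drum 2) = 0.285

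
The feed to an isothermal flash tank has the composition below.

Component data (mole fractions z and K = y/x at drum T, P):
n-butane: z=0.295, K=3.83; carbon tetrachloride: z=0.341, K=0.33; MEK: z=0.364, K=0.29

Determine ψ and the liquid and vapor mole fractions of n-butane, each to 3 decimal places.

Rachford–Rice: g(ψ) = Σ zᵢ(Kᵢ−1)/(1+ψ(Kᵢ−1)) = 0.
Check two-phase: ΣzᵢKᵢ = 1.348 > 1 and Σzᵢ/Kᵢ = 2.366 > 1, so g(0) = 0.348 > 0 and g(1) = -1.366 < 0.
Iterate (Newton) starting at ψ = 0.41:
  ψ = 0.410: g = -0.2931, g' = -1.162 → ψ = 0.158
  ψ = 0.158: g = 0.0305, g' = -1.553 → ψ = 0.177
  ψ = 0.177: g = 0.0007, g' = -1.484 → ψ = 0.178
Converged at ψ = 0.178.
Compositions from xᵢ = zᵢ/(1+ψ(Kᵢ−1)), yᵢ = Kᵢxᵢ:
  n-butane: x = 0.196, y = 0.751
  carbon tetrachloride: x = 0.387, y = 0.128
  MEK: x = 0.417, y = 0.121

ψ = 0.178, x_n-butane = 0.196, y_n-butane = 0.751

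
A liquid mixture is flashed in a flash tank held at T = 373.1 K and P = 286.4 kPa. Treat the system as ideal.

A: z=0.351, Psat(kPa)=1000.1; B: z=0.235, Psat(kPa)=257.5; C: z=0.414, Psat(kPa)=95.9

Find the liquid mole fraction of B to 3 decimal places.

Raoult's law: Kᵢ = Pᵢˢᵃᵗ/P = Pᵢˢᵃᵗ/286.4.
  K_A = 1000.1/286.4 = 3.49197, K_B = 257.5/286.4 = 0.89909, K_C = 95.9/286.4 = 0.33485
Material balance + equilibrium reduce to Σ zᵢ(Kᵢ−1)/(1+V/F(Kᵢ−1)) = 0.
Check two-phase: ΣzᵢKᵢ = 1.576 > 1 and Σzᵢ/Kᵢ = 1.598 > 1, so g(0) = 0.576 > 0 and g(1) = -0.598 < 0.
Newton–Raphson from V/F = 0.5:
  V/F = 0.500: g = -0.0481, g' = -0.846 → V/F = 0.443
  V/F = 0.443: g = 0.0004, g' = -0.863 → V/F = 0.444
Converged at V/F = 0.444.
Compositions from xᵢ = zᵢ/(1+V/F(Kᵢ−1)), yᵢ = Kᵢxᵢ:
  A: x = 0.167, y = 0.582
  B: x = 0.246, y = 0.221
  C: x = 0.587, y = 0.197

x_B = 0.246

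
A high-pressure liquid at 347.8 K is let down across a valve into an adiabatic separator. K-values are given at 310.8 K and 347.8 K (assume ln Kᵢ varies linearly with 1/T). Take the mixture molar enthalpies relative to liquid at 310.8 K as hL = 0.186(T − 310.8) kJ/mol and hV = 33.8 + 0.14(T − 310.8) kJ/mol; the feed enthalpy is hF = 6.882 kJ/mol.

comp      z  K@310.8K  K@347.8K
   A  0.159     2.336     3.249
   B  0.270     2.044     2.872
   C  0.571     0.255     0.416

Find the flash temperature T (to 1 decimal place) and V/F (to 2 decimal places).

T = 318.2 K, V/F = 0.16

Adiabatic flash: solve Rachford–Rice at each trial T, then check hF = ψ·hV(T) + (1−ψ)·hL(T).
  T = 310.8 K: K = (2.336, 2.044, 0.255), RR gives ψ = 0.080, H_out = 2.692 kJ/mol
  T = 347.8 K: K = (3.249, 2.872, 0.416), RR gives ψ = 0.450, H_out = 21.315 kJ/mol
  T = 329.3 K: K = (2.781, 2.446, 0.330), RR gives ψ = 0.276, H_out = 12.524 kJ/mol
  T = 320.1 K: K = (2.556, 2.243, 0.291), RR gives ψ = 0.184, H_out = 7.880 kJ/mol
  T = 315.5 K: K = (2.446, 2.144, 0.273), RR gives ψ = 0.135, H_out = 5.396 kJ/mol
  T = 317.8 K: K = (2.501, 2.193, 0.282), RR gives ψ = 0.160, H_out = 6.655 kJ/mol
Linear interpolation between T = 317.8 (H_out = 6.655) and T = 320.1 (H_out = 7.880) on hF = 6.882 gives T ≈ 318.2 K, at which ψ = 0.16.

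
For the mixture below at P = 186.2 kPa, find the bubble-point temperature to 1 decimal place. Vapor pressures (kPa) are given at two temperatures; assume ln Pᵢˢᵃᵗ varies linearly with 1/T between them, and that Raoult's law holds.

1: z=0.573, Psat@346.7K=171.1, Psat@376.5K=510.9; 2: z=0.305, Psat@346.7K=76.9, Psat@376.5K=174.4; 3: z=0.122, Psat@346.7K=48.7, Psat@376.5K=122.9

T = 357.0 K

Bubble-point temperature: ΣzᵢPᵢˢᵃᵗ(T) = P. Interpolate ln Pᵢˢᵃᵗ = aᵢ + bᵢ/T.
  T = 346.7 K: ΣzᵢPᵢˢᵃᵗ = 127.44 kPa
  T = 376.5 K: ΣzᵢPᵢˢᵃᵗ = 360.93 kPa
  T = 361.6 K: ΣzᵢPᵢˢᵃᵗ = 218.82 kPa
  T = 354.1 K: ΣzᵢPᵢˢᵃᵗ = 167.57 kPa
  T = 357.9 K: ΣzᵢPᵢˢᵃᵗ = 192.08 kPa
  T = 356.0 K: ΣzᵢPᵢˢᵃᵗ = 179.47 kPa
Interpolating between 356.0 K and 357.9 K gives T ≈ 357.0 K.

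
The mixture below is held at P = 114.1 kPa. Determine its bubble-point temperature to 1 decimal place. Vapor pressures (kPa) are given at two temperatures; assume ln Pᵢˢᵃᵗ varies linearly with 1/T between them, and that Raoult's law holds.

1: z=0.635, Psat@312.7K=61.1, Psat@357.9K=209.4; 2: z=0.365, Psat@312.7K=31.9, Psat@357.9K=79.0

T = 343.1 K

Bubble-point temperature: ΣzᵢPᵢˢᵃᵗ(T) = P. Interpolate ln Pᵢˢᵃᵗ = aᵢ + bᵢ/T.
  T = 312.7 K: ΣzᵢPᵢˢᵃᵗ = 50.44 kPa
  T = 357.9 K: ΣzᵢPᵢˢᵃᵗ = 161.80 kPa
  T = 335.3 K: ΣzᵢPᵢˢᵃᵗ = 93.76 kPa
  T = 346.6 K: ΣzᵢPᵢˢᵃᵗ = 124.22 kPa
  T = 341.0 K: ΣzᵢPᵢˢᵃᵗ = 108.29 kPa
  T = 343.8 K: ΣzᵢPᵢˢᵃᵗ = 116.04 kPa
Interpolating between 341.0 K and 343.8 K gives T ≈ 343.1 K.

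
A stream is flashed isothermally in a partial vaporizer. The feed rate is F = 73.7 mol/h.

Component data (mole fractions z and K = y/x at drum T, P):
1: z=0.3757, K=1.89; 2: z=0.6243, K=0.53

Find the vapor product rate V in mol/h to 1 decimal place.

V = 7.2 mol/h

Binary case is linear: z₁(K₁−1)(1+V/F(K₂−1)) + z₂(K₂−1)(1+V/F(K₁−1)) = 0
⇒ V/F = [z₁(K₁−1)+z₂(K₂−1)] / [−(K₁−1)(K₂−1)] = 0.04095/0.41830 = 0.0979
Then V = V/F·F = 0.0979·73.7 = 7.2 mol/h and L = F − V = 66.5 mol/h.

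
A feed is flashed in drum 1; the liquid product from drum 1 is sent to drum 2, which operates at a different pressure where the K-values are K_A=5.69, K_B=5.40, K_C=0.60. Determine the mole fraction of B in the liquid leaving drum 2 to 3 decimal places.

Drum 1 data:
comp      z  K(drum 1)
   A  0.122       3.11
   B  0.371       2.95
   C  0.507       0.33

Drum 1:
Iterate (Newton) starting at ψ₁ = 0.36:
  ψ₁ = 0.360: g = 0.1237, g' = -1.058 → ψ₁ = 0.477
  ψ₁ = 0.477: g = 0.0039, g' = -1.005 → ψ₁ = 0.481
Converged at ψ₁ = 0.481.
Drum-1 compositions:
  A: x = 0.061, y = 0.188
  B: x = 0.191, y = 0.565
  C: x = 0.748, y = 0.247
Drum-2 feed = drum-1 liquid: z₂ = (0.0606, 0.1915, 0.7480).
Drum 2:
Rachford–Rice: g(ψ₂) = Σ zᵢ(Kᵢ−1)/(1+ψ₂(Kᵢ−1)) = 0.
g(0) = ΣzᵢKᵢ − 1 = 0.827 and g(1) = 1 − Σzᵢ/Kᵢ = -0.293, so a root lies in (0, 1).
Iterate (Newton) starting at ψ₂ = 0.46:
  ψ₂ = 0.460: g = 0.0019, g' = -0.719 → ψ₂ = 0.463
Converged at ψ₂ = 0.463.
  A: x = 0.019, y = 0.109
  B: x = 0.063, y = 0.341
  C: x = 0.918, y = 0.551

x_B (drum 2) = 0.063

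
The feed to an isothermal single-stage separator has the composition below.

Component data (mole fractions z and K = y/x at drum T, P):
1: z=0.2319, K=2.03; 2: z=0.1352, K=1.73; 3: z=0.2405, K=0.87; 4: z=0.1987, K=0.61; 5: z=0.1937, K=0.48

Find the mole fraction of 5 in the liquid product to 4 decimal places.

x_5 = 0.2412

Iterate (Newton) starting at ψ = 0.52:
  ψ = 0.5200: g = -0.04171, g' = -0.2928 → ψ = 0.3776
  ψ = 0.3776: g = 0.00026, g' = -0.2990 → ψ = 0.3784
Converged at ψ = 0.3784.
Compositions from xᵢ = zᵢ/(1+ψ(Kᵢ−1)), yᵢ = Kᵢxᵢ:
  1: x = 0.1669, y = 0.3387
  2: x = 0.1059, y = 0.1833
  3: x = 0.2529, y = 0.2201
  4: x = 0.2331, y = 0.1422
  5: x = 0.2412, y = 0.1158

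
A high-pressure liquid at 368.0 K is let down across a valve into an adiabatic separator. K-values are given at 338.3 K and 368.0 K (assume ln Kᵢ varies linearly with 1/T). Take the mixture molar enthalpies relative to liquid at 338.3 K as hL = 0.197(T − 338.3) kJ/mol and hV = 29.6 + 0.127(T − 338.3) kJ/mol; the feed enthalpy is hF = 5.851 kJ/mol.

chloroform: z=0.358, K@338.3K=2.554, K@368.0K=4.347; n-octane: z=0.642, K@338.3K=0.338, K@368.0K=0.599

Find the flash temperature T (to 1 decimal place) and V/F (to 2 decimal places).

Adiabatic flash: solve Rachford–Rice at each trial T, then check hF = ψ·hV(T) + (1−ψ)·hL(T).
  T = 338.3 K: K = (2.554, 0.338), RR gives ψ = 0.128, H_out = 3.779 kJ/mol
  T = 368.0 K: K = (4.347, 0.599), RR gives ψ = 0.701, H_out = 25.142 kJ/mol
  T = 353.1 K: K = (3.366, 0.455), RR gives ψ = 0.386, H_out = 13.928 kJ/mol
  T = 345.7 K: K = (2.941, 0.393), RR gives ψ = 0.259, H_out = 9.002 kJ/mol
  T = 342.0 K: K = (2.743, 0.365), RR gives ψ = 0.195, H_out = 6.460 kJ/mol
  T = 340.1 K: K = (2.645, 0.351), RR gives ψ = 0.161, H_out = 5.106 kJ/mol
Linear interpolation between T = 340.1 (H_out = 5.106) and T = 342.0 (H_out = 6.460) on hF = 5.851 gives T ≈ 341.1 K, at which ψ = 0.18.

T = 341.1 K, V/F = 0.18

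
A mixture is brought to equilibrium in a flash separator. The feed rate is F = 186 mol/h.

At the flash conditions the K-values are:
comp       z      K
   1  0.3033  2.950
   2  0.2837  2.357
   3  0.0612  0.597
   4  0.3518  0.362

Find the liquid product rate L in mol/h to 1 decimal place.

L = 54.1 mol/h

Material balance + equilibrium reduce to Σ zᵢ(Kᵢ−1)/(1+ψ(Kᵢ−1)) = 0.
Check two-phase: ΣzᵢKᵢ = 1.7273 > 1 and Σzᵢ/Kᵢ = 1.2975 > 1, so g(0) = 0.7273 > 0 and g(1) = -0.2975 < 0.
Newton iteration, ψ⁰ = 0.5:
  ψ = 0.5000: g = 0.16835, g' = -0.8055 → ψ = 0.7090
  ψ = 0.7090: g = 0.00008, g' = -0.8358 → ψ = 0.7091
Converged at ψ = 0.7091.
Then V = ψ·F = 0.7091·186 = 131.9 mol/h and L = F − V = 54.1 mol/h.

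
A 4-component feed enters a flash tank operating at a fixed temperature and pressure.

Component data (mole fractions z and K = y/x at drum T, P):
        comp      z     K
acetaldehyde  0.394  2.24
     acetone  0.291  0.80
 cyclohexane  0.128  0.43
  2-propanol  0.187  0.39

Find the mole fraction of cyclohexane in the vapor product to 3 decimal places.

Material balance + equilibrium reduce to Σ zᵢ(Kᵢ−1)/(1+V/F(Kᵢ−1)) = 0.
Feasibility: ΣzᵢKᵢ = 1.243, Σzᵢ/Kᵢ = 1.317 — both > 1, two phases present.
Newton–Raphson from V/F = 0.5:
  V/F = 0.500: g = -0.0293, g' = -0.471 → V/F = 0.438
Converged at V/F = 0.438.
Compositions from xᵢ = zᵢ/(1+V/F(Kᵢ−1)), yᵢ = Kᵢxᵢ:
  acetaldehyde: x = 0.255, y = 0.572
  acetone: x = 0.319, y = 0.255
  cyclohexane: x = 0.171, y = 0.073
  2-propanol: x = 0.255, y = 0.100

y_cyclohexane = 0.073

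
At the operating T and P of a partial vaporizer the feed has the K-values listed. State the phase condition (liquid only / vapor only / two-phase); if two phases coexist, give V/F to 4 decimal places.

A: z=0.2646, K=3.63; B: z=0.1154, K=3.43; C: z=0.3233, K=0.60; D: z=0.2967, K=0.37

two-phase, V/F = 0.4910

ΣzᵢKᵢ = 1.6601; Σzᵢ/Kᵢ = 1.4473.
Both exceed 1, so a two-phase solution exists.
Iterate (Newton) starting at ψ = 0.43:
  ψ = 0.4300: g = 0.05115, g' = -0.8630 → ψ = 0.4893
  ψ = 0.4893: g = 0.00142, g' = -0.8183 → ψ = 0.4910
Converged at ψ = 0.4910.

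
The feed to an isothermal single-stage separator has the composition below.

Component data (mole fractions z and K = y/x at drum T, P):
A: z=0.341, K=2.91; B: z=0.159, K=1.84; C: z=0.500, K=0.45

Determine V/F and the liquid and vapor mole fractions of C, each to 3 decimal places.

Rachford–Rice: g(V/F) = Σ zᵢ(Kᵢ−1)/(1+V/F(Kᵢ−1)) = 0.
g(0) = ΣzᵢKᵢ − 1 = 0.510 and g(1) = 1 − Σzᵢ/Kᵢ = -0.315, so a root lies in (0, 1).
Iterate (Newton) starting at V/F = 0.37:
  V/F = 0.370: g = 0.1383, g' = -0.731 → V/F = 0.559
  V/F = 0.559: g = 0.0087, g' = -0.658 → V/F = 0.572
Converged at V/F = 0.572.
Compositions from xᵢ = zᵢ/(1+V/F(Kᵢ−1)), yᵢ = Kᵢxᵢ:
  A: x = 0.163, y = 0.474
  B: x = 0.107, y = 0.198
  C: x = 0.730, y = 0.328

V/F = 0.572, x_C = 0.730, y_C = 0.328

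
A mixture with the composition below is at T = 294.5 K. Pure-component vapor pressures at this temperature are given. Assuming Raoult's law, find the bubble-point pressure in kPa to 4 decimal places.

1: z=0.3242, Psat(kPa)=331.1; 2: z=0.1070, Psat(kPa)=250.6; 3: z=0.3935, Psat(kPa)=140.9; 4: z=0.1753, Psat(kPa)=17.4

Pbub = 192.6512 kPa

At the bubble point ψ → 0, so ΣzᵢKᵢ = 1 with Kᵢ = Pᵢˢᵃᵗ/P ⇒ P = ΣzᵢPᵢˢᵃᵗ.
P = 0.3242·331.1 + 0.1070·250.6 + 0.3935·140.9 + 0.1753·17.4 = 192.6512 kPa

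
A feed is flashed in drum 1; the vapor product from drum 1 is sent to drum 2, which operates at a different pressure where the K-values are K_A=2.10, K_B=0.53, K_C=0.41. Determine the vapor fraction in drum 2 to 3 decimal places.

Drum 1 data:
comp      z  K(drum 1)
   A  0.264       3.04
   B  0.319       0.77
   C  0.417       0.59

Drum 1:
Material balance + equilibrium reduce to Σ zᵢ(Kᵢ−1)/(1+ψ₁(Kᵢ−1)) = 0.
Feasibility: ΣzᵢKᵢ = 1.294, Σzᵢ/Kᵢ = 1.208 — both > 1, two phases present.
Newton iteration, ψ₁⁰ = 0.5:
  ψ₁ = 0.500: g = -0.0313, g' = -0.402 → ψ₁ = 0.422
  ψ₁ = 0.422: g = 0.0014, g' = -0.440 → ψ₁ = 0.425
Converged at ψ₁ = 0.425.
Drum-1 compositions:
  A: x = 0.141, y = 0.430
  B: x = 0.354, y = 0.272
  C: x = 0.505, y = 0.298
Drum-2 feed = drum-1 vapor: z₂ = (0.4298, 0.2723, 0.2980).
Drum 2:
Rachford–Rice: g(ψ₂) = Σ zᵢ(Kᵢ−1)/(1+ψ₂(Kᵢ−1)) = 0.
Feasibility: ΣzᵢKᵢ = 1.169, Σzᵢ/Kᵢ = 1.445 — both > 1, two phases present.
Newton iteration, ψ₂⁰ = 0.5:
  ψ₂ = 0.500: g = -0.1116, g' = -0.528 → ψ₂ = 0.289
  ψ₂ = 0.289: g = -0.0011, g' = -0.531 → ψ₂ = 0.287
Converged at ψ₂ = 0.287.
  A: x = 0.327, y = 0.686
  B: x = 0.315, y = 0.167
  C: x = 0.359, y = 0.147

V/F (drum 2) = 0.287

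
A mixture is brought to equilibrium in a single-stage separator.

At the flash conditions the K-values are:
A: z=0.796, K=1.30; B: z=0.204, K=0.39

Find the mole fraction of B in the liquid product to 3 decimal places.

Let β = V/F and solve Σ zᵢ(Kᵢ−1)/(1+β(Kᵢ−1)) = 0.
g(0) = ΣzᵢKᵢ − 1 = 0.114 and g(1) = 1 − Σzᵢ/Kᵢ = -0.135, so a root lies in (0, 1).
Newton iteration, β⁰ = 0.63:
  β = 0.630: g = -0.0013, g' = -0.251 → β = 0.625
Converged at β = 0.625.
Compositions from xᵢ = zᵢ/(1+β(Kᵢ−1)), yᵢ = Kᵢxᵢ:
  A: x = 0.670, y = 0.871
  B: x = 0.330, y = 0.129

x_B = 0.330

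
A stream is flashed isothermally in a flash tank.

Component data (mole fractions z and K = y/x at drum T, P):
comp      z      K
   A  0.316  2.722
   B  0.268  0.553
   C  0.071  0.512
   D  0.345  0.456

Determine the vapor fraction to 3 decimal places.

Rachford–Rice: g(ψ) = Σ zᵢ(Kᵢ−1)/(1+ψ(Kᵢ−1)) = 0.
Check two-phase: ΣzᵢKᵢ = 1.202 > 1 and Σzᵢ/Kᵢ = 1.496 > 1, so g(0) = 0.202 > 0 and g(1) = -0.496 < 0.
Newton–Raphson from ψ = 0.39:
  ψ = 0.390: g = -0.1006, g' = -0.604 → ψ = 0.224
  ψ = 0.224: g = 0.0073, g' = -0.708 → ψ = 0.234
Converged at ψ = 0.234.

ψ = 0.234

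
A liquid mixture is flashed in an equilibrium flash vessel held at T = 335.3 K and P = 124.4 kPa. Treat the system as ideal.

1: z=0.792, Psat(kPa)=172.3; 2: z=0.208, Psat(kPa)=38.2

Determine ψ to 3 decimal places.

Raoult's law: Kᵢ = Pᵢˢᵃᵗ/P = Pᵢˢᵃᵗ/124.4.
  K_1 = 172.3/124.4 = 1.38505, K_2 = 38.2/124.4 = 0.30707
Material balance + equilibrium reduce to Σ zᵢ(Kᵢ−1)/(1+ψ(Kᵢ−1)) = 0.
g(0) = ΣzᵢKᵢ − 1 = 0.161 and g(1) = 1 − Σzᵢ/Kᵢ = -0.249, so a root lies in (0, 1).
Binary case is linear: z₁(K₁−1)(1+ψ(K₂−1)) + z₂(K₂−1)(1+ψ(K₁−1)) = 0
⇒ ψ = [z₁(K₁−1)+z₂(K₂−1)] / [−(K₁−1)(K₂−1)] = 0.1608/0.2668 = 0.603

ψ = 0.603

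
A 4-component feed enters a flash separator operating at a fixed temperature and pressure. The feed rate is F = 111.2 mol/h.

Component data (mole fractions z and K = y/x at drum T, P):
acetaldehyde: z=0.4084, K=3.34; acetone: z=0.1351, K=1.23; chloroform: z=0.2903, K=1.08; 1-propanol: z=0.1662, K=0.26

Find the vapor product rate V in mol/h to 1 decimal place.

Material balance + equilibrium reduce to Σ zᵢ(Kᵢ−1)/(1+ψ(Kᵢ−1)) = 0.
Check two-phase: ΣzᵢKᵢ = 1.8870 > 1 and Σzᵢ/Kᵢ = 1.1401 > 1, so g(0) = 0.8870 > 0 and g(1) = -0.1401 < 0.
Newton–Raphson from ψ = 0.5:
  ψ = 0.5000: g = 0.29537, g' = -0.7117 → ψ = 0.9150
  ψ = 0.9150: g = -0.02938, g' = -1.1062 → ψ = 0.8885
  ψ = 0.8885: g = -0.00121, g' = -1.0182 → ψ = 0.8873
Converged at ψ = 0.8873.
Then V = ψ·F = 0.8873·111.2 = 98.7 mol/h and L = F − V = 12.5 mol/h.

V = 98.7 mol/h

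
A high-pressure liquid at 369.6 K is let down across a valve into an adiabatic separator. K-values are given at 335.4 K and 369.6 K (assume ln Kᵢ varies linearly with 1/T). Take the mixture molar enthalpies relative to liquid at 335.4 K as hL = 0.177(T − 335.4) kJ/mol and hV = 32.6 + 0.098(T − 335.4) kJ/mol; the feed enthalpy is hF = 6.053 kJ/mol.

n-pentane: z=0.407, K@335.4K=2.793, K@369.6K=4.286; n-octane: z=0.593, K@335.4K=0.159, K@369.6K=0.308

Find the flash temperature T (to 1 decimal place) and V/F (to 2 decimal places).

T = 337.7 K, V/F = 0.17

Adiabatic flash: solve Rachford–Rice at each trial T, then check hF = ψ·hV(T) + (1−ψ)·hL(T).
  T = 335.4 K: K = (2.793, 0.159), RR gives ψ = 0.153, H_out = 4.995 kJ/mol
  T = 369.6 K: K = (4.286, 0.308), RR gives ψ = 0.408, H_out = 18.243 kJ/mol
  T = 352.5 K: K = (3.496, 0.225), RR gives ψ = 0.287, H_out = 12.011 kJ/mol
  T = 343.9 K: K = (3.131, 0.190), RR gives ψ = 0.224, H_out = 8.659 kJ/mol
  T = 339.6 K: K = (2.958, 0.174), RR gives ψ = 0.190, H_out = 6.862 kJ/mol
  T = 337.5 K: K = (2.875, 0.166), RR gives ψ = 0.172, H_out = 5.944 kJ/mol
Linear interpolation between T = 337.5 (H_out = 5.944) and T = 339.6 (H_out = 6.862) on hF = 6.053 gives T ≈ 337.7 K, at which ψ = 0.17.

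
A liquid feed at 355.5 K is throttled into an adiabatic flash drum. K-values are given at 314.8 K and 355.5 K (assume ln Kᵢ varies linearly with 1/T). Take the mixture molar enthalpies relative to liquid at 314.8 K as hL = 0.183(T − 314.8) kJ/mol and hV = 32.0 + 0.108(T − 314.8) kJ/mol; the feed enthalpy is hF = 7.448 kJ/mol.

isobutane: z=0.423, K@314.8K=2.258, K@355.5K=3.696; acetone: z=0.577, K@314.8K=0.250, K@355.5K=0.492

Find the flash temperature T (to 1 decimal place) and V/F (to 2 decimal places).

Adiabatic flash: solve Rachford–Rice at each trial T, then check hF = ψ·hV(T) + (1−ψ)·hL(T).
  T = 314.8 K: K = (2.258, 0.250), RR gives ψ = 0.105, H_out = 3.371 kJ/mol
  T = 355.5 K: K = (3.696, 0.492), RR gives ψ = 0.619, H_out = 25.357 kJ/mol
  T = 335.1 K: K = (2.931, 0.358), RR gives ψ = 0.360, H_out = 14.678 kJ/mol
  T = 325.0 K: K = (2.585, 0.301), RR gives ψ = 0.241, H_out = 9.394 kJ/mol
  T = 319.9 K: K = (2.418, 0.275), RR gives ψ = 0.176, H_out = 6.511 kJ/mol
  T = 322.4 K: K = (2.499, 0.287), RR gives ψ = 0.209, H_out = 7.950 kJ/mol
  T = 321.1 K: K = (2.457, 0.281), RR gives ψ = 0.192, H_out = 7.209 kJ/mol
Linear interpolation between T = 321.1 (H_out = 7.209) and T = 322.4 (H_out = 7.950) on hF = 7.448 gives T ≈ 321.5 K, at which ψ = 0.20.

T = 321.5 K, V/F = 0.20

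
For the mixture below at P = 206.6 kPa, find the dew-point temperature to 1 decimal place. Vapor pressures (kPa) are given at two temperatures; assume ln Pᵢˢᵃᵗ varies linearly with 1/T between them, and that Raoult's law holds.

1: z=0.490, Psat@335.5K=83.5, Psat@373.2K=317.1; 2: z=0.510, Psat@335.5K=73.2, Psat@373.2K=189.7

Dew-point temperature: Σzᵢ·P/Pᵢˢᵃᵗ(T) = 1. Interpolate ln Pᵢˢᵃᵗ = aᵢ + bᵢ/T.
  T = 335.5 K: ΣzᵢP/Pᵢˢᵃᵗ = 2.6518
  T = 373.2 K: ΣzᵢP/Pᵢˢᵃᵗ = 0.8747
  T = 354.4 K: ΣzᵢP/Pᵢˢᵃᵗ = 1.4701
  T = 363.8 K: ΣzᵢP/Pᵢˢᵃᵗ = 1.1253
  T = 368.5 K: ΣzᵢP/Pᵢˢᵃᵗ = 0.9903
  T = 366.1 K: ΣzᵢP/Pᵢˢᵃᵗ = 1.0566
Interpolating between 366.1 K and 368.5 K gives T ≈ 368.1 K.

T = 368.1 K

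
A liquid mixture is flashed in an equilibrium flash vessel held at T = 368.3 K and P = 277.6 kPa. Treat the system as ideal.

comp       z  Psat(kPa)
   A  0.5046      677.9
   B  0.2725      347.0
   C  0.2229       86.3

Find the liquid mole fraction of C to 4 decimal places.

Raoult's law: Kᵢ = Pᵢˢᵃᵗ/P = Pᵢˢᵃᵗ/277.6.
  K_A = 677.9/277.6 = 2.442003, K_B = 347.0/277.6 = 1.250000, K_C = 86.3/277.6 = 0.310879
Iterate (Newton) starting at ψ = 0.5:
  ψ = 0.5000: g = 0.24900, g' = -0.6141 → ψ = 0.9055
  ψ = 0.9055: g = -0.03736, g' = -0.9573 → ψ = 0.8664
  ψ = 0.8664: g = -0.00175, g' = -0.8709 → ψ = 0.8644
Converged at ψ = 0.8644.
Compositions from xᵢ = zᵢ/(1+ψ(Kᵢ−1)), yᵢ = Kᵢxᵢ:
  A: x = 0.2246, y = 0.5485
  B: x = 0.2241, y = 0.2801
  C: x = 0.5513, y = 0.1714

x_C = 0.5513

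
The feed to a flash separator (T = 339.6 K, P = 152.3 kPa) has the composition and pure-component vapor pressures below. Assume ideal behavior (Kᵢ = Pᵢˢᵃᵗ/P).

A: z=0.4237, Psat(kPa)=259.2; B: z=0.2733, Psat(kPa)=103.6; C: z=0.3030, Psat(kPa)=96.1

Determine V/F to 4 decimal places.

V/F = 0.4037

Raoult's law: Kᵢ = Pᵢˢᵃᵗ/P = Pᵢˢᵃᵗ/152.3.
  K_A = 259.2/152.3 = 1.701904, K_B = 103.6/152.3 = 0.680236, K_C = 96.1/152.3 = 0.630991
Material balance + equilibrium reduce to Σ zᵢ(Kᵢ−1)/(1+V/F(Kᵢ−1)) = 0.
Check two-phase: ΣzᵢKᵢ = 1.0982 > 1 and Σzᵢ/Kᵢ = 1.1309 > 1, so g(0) = 0.0982 > 0 and g(1) = -0.1309 < 0.
Newton iteration, V/F⁰ = 0.46:
  V/F = 0.4600: g = -0.01232, g' = -0.2176 → V/F = 0.4034
  V/F = 0.4034: g = 0.00008, g' = -0.2206 → V/F = 0.4037
Converged at V/F = 0.4037.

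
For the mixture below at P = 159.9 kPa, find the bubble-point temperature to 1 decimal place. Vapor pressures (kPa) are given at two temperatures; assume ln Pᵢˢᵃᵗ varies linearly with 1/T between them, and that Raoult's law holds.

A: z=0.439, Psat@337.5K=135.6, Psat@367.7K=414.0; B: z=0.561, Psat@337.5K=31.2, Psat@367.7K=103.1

T = 356.3 K

Bubble-point temperature: ΣzᵢPᵢˢᵃᵗ(T) = P. Interpolate ln Pᵢˢᵃᵗ = aᵢ + bᵢ/T.
  T = 337.5 K: ΣzᵢPᵢˢᵃᵗ = 77.03 kPa
  T = 367.7 K: ΣzᵢPᵢˢᵃᵗ = 239.59 kPa
  T = 352.6 K: ΣzᵢPᵢˢᵃᵗ = 139.17 kPa
  T = 360.1 K: ΣzᵢPᵢˢᵃᵗ = 183.31 kPa
  T = 356.4 K: ΣzᵢPᵢˢᵃᵗ = 160.25 kPa
  T = 354.5 K: ΣzᵢPᵢˢᵃᵗ = 149.40 kPa
Interpolating between 354.5 K and 356.4 K gives T ≈ 356.3 K.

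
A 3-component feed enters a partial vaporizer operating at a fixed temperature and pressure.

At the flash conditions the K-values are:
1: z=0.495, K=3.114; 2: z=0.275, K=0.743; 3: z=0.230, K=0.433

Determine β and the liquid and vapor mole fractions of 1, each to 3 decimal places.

Rachford–Rice: g(β) = Σ zᵢ(Kᵢ−1)/(1+β(Kᵢ−1)) = 0.
Feasibility: ΣzᵢKᵢ = 1.845, Σzᵢ/Kᵢ = 1.060 — both > 1, two phases present.
Newton iteration, β⁰ = 0.63:
  β = 0.630: g = 0.1616, g' = -0.612 → β = 0.894
  β = 0.894: g = 0.0058, g' = -0.600 → β = 0.904
Converged at β = 0.904.
Compositions from xᵢ = zᵢ/(1+β(Kᵢ−1)), yᵢ = Kᵢxᵢ:
  1: x = 0.170, y = 0.530
  2: x = 0.358, y = 0.266
  3: x = 0.472, y = 0.204

β = 0.904, x_1 = 0.170, y_1 = 0.530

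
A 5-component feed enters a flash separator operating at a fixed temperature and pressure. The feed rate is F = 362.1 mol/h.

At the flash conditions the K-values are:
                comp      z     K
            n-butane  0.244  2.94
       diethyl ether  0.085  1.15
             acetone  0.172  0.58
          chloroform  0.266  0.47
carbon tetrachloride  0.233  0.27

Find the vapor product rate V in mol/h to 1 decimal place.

Newton iteration, ψ⁰ = 0.5:
  ψ = 0.500: g = -0.2990, g' = -0.733 → ψ = 0.092
  ψ = 0.092: g = 0.0084, g' = -0.921 → ψ = 0.101
Converged at ψ = 0.101.
Then V = ψ·F = 0.1014·362.1 = 36.7 mol/h and L = F − V = 325.4 mol/h.

V = 36.7 mol/h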